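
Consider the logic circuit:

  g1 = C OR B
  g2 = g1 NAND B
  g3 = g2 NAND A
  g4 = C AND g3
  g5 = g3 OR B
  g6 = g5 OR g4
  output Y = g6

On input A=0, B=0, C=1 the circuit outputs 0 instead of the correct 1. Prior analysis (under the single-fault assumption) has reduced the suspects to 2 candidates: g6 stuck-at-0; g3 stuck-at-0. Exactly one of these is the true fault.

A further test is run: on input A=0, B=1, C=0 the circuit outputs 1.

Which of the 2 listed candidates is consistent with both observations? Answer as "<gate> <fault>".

Evaluate each candidate on input A=0, B=1, C=0:
  g6 stuck-at-0: g1=1, g2=0, g3=1, g4=0, g5=1, g6=0 [stuck-at-0] → 0 — eliminated
  g3 stuck-at-0: g1=1, g2=0, g3=0 [stuck-at-0], g4=0, g5=1, g6=1 → 1 — matches
Only g3 stuck-at-0 reproduces the observed 1.

g3 stuck-at-0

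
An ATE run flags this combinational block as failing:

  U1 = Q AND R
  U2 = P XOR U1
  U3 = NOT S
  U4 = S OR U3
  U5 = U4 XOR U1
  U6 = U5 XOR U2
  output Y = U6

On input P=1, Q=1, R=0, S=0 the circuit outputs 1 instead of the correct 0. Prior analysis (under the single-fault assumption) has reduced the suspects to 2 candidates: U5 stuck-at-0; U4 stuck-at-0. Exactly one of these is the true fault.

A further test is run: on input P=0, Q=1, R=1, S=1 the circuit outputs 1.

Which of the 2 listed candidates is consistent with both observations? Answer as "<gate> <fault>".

U5 stuck-at-0

Evaluate each candidate on input P=0, Q=1, R=1, S=1:
  U5 stuck-at-0: U1=1, U2=1, U3=0, U4=1, U5=0 [stuck-at-0], U6=1 → 1 — matches
  U4 stuck-at-0: U1=1, U2=1, U3=0, U4=0 [stuck-at-0], U5=1, U6=0 → 0 — eliminated
Only U5 stuck-at-0 reproduces the observed 1.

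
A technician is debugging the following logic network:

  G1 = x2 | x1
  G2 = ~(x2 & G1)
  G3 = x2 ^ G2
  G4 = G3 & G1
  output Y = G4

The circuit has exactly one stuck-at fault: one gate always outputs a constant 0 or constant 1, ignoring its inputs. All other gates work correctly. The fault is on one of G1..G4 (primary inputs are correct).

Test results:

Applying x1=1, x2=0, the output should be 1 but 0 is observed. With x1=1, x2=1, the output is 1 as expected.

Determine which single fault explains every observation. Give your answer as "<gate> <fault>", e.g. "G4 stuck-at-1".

Fault-free values for test 1 (x1=1, x2=0): G1=1, G2=1, G3=1, G4=1, giving Y=1. Observed 0.
Test 1: faults giving observed 0 are {G1 stuck-at-0, G2 stuck-at-0, G3 stuck-at-0, G4 stuck-at-0}.
Test 2 (x1=1, x2=1): fault-free G1=1, G2=0, G3=1, G4=1 → 1; observed 1. Eliminates G1 stuck-at-0, G3 stuck-at-0, G4 stuck-at-0.
Only G2 stuck-at-0 is consistent with every test.

G2 stuck-at-0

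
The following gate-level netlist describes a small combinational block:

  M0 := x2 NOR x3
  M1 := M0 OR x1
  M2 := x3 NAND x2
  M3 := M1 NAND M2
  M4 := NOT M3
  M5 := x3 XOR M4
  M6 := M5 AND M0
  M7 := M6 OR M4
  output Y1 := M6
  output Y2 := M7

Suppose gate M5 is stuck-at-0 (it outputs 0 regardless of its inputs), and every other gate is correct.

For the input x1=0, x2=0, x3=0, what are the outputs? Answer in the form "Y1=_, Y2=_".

Propagate with M5 forced: M0=1, M1=1, M2=1, M3=0, M4=1, M5=0 [stuck-at-0], M6=0, M7=1.
So the outputs are Y1=0, Y2=1. (Without the fault they would be Y1=1, Y2=1.)

Y1=0, Y2=1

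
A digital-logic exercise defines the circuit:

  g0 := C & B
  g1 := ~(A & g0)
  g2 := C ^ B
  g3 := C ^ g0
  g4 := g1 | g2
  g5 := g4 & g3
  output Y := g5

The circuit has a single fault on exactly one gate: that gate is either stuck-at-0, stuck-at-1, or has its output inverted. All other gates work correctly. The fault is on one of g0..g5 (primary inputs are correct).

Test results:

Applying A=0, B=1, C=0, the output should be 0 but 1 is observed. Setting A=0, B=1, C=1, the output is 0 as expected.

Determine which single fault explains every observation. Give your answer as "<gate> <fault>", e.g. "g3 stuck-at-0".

Fault-free values for test 1 (A=0, B=1, C=0): g0=0, g1=1, g2=1, g3=0, g4=1, g5=0, giving Y=0. Observed 1.
Test 1: faults giving observed 1 are {g0 stuck-at-1, g0 inverted output, g3 stuck-at-1, g3 inverted output, g5 stuck-at-1, g5 inverted output}.
Test 2 (A=0, B=1, C=1): fault-free g0=1, g1=1, g2=0, g3=0, g4=1, g5=0 → 0; observed 0. Eliminates g0 inverted output, g3 stuck-at-1, g3 inverted output, g5 stuck-at-1, g5 inverted output.
Only g0 stuck-at-1 is consistent with every test.

g0 stuck-at-1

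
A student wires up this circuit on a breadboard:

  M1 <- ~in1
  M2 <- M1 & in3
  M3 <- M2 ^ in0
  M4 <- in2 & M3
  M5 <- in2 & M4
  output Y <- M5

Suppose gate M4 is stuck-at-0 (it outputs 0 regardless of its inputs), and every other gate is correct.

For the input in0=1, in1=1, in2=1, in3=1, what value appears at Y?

Propagate with M4 forced: M1=0, M2=0, M3=1, M4=0 [stuck-at-0], M5=0.
So Y = 0. (Without the fault it would be 1.)

0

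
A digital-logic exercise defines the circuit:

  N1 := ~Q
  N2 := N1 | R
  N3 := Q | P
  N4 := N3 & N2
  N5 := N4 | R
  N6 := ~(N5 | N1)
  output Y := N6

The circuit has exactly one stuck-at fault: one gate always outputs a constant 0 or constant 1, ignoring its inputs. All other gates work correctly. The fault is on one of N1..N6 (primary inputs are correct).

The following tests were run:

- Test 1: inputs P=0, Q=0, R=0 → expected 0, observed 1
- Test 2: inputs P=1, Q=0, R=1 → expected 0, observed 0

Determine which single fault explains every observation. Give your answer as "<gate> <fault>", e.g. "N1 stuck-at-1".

N1 stuck-at-0

Fault-free values for test 1 (P=0, Q=0, R=0): N1=1, N2=1, N3=0, N4=0, N5=0, N6=0, giving Y=0. Observed 1.
Test 1: faults giving observed 1 are {N1 stuck-at-0, N6 stuck-at-1}.
Test 2 (P=1, Q=0, R=1): fault-free N1=1, N2=1, N3=1, N4=1, N5=1, N6=0 → 0; observed 0. Eliminates N6 stuck-at-1.
Only N1 stuck-at-0 is consistent with every test.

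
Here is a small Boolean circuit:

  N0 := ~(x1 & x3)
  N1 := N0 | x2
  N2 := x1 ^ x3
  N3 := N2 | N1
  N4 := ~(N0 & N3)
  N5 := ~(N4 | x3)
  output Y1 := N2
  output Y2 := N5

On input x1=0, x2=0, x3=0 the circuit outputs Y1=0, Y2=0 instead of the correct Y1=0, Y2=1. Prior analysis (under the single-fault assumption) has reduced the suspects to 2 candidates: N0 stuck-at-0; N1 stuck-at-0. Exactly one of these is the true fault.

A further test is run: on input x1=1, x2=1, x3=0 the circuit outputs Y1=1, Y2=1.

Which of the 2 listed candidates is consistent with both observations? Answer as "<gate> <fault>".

N1 stuck-at-0

Evaluate each candidate on input x1=1, x2=1, x3=0:
  N0 stuck-at-0: N0=0 [stuck-at-0], N1=1, N2=1, N3=1, N4=1, N5=0 → Y1=1, Y2=0 — eliminated
  N1 stuck-at-0: N0=1, N1=0 [stuck-at-0], N2=1, N3=1, N4=0, N5=1 → Y1=1, Y2=1 — matches
Only N1 stuck-at-0 reproduces the observed Y1=1, Y2=1.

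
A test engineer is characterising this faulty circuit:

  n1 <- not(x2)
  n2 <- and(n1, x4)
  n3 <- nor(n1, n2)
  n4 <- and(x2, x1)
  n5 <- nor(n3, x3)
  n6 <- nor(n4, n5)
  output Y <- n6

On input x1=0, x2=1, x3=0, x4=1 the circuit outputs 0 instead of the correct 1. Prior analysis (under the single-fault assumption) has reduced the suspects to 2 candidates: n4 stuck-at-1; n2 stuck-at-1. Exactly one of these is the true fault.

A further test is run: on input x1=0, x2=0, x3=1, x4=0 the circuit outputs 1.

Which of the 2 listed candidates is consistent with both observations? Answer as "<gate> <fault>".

n2 stuck-at-1

Evaluate each candidate on input x1=0, x2=0, x3=1, x4=0:
  n4 stuck-at-1: n1=1, n2=0, n3=0, n4=1 [stuck-at-1], n5=0, n6=0 → 0 — eliminated
  n2 stuck-at-1: n1=1, n2=1 [stuck-at-1], n3=0, n4=0, n5=0, n6=1 → 1 — matches
Only n2 stuck-at-1 reproduces the observed 1.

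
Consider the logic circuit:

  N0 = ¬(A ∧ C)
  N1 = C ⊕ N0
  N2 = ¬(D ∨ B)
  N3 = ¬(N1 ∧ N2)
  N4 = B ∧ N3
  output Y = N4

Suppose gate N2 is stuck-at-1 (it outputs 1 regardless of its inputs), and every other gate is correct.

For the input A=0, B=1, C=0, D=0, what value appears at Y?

Propagate with N2 forced: N0=1, N1=1, N2=1 [stuck-at-1], N3=0, N4=0.
So Y = 0. (Without the fault it would be 1.)

0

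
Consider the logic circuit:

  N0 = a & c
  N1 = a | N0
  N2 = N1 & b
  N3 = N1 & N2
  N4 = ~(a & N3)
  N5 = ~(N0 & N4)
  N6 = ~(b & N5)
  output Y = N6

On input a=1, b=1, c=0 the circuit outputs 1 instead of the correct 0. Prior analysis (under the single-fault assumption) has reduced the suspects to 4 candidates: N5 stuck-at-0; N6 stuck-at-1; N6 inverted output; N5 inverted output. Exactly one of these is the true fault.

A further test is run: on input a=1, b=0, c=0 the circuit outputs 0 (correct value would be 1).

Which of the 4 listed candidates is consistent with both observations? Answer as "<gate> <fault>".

Evaluate each candidate on input a=1, b=0, c=0:
  N5 stuck-at-0: N0=0, N1=1, N2=0, N3=0, N4=1, N5=0 [stuck-at-0], N6=1 → 1 — eliminated
  N6 stuck-at-1: N0=0, N1=1, N2=0, N3=0, N4=1, N5=1, N6=1 [stuck-at-1] → 1 — eliminated
  N6 inverted output: N0=0, N1=1, N2=0, N3=0, N4=1, N5=1, N6=0 [inverted output] → 0 — matches
  N5 inverted output: N0=0, N1=1, N2=0, N3=0, N4=1, N5=0 [inverted output], N6=1 → 1 — eliminated
Only N6 inverted output reproduces the observed 0.

N6 inverted output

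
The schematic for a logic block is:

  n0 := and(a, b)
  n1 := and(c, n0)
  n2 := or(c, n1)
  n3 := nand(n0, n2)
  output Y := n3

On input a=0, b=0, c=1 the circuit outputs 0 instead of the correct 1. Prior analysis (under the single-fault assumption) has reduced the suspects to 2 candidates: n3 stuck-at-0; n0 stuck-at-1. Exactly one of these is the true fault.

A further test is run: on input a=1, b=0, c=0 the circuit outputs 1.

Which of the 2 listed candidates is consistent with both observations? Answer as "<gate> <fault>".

Evaluate each candidate on input a=1, b=0, c=0:
  n3 stuck-at-0: n0=0, n1=0, n2=0, n3=0 [stuck-at-0] → 0 — eliminated
  n0 stuck-at-1: n0=1 [stuck-at-1], n1=0, n2=0, n3=1 → 1 — matches
Only n0 stuck-at-1 reproduces the observed 1.

n0 stuck-at-1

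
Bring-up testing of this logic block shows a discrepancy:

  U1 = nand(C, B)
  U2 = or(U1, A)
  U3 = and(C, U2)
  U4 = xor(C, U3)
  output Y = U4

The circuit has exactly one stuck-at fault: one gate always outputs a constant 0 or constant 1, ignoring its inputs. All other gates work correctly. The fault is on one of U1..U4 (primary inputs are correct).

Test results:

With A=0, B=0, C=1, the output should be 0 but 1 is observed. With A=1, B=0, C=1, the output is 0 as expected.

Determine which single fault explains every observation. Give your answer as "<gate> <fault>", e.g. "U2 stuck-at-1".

Fault-free values for test 1 (A=0, B=0, C=1): U1=1, U2=1, U3=1, U4=0, giving Y=0. Observed 1.
Test 1: faults giving observed 1 are {U1 stuck-at-0, U2 stuck-at-0, U3 stuck-at-0, U4 stuck-at-1}.
Test 2 (A=1, B=0, C=1): fault-free U1=1, U2=1, U3=1, U4=0 → 0; observed 0. Eliminates U2 stuck-at-0, U3 stuck-at-0, U4 stuck-at-1.
Only U1 stuck-at-0 is consistent with every test.

U1 stuck-at-0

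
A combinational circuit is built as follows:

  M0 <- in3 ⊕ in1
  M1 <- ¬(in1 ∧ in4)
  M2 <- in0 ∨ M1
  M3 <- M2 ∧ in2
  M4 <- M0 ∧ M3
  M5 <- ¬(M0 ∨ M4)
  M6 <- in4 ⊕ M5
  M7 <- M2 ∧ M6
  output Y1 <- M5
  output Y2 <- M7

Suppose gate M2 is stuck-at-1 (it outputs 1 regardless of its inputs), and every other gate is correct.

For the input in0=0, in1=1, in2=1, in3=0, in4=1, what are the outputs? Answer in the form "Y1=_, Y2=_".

Y1=0, Y2=1

Propagate with M2 forced: M0=1, M1=0, M2=1 [stuck-at-1], M3=1, M4=1, M5=0, M6=1, M7=1.
So the outputs are Y1=0, Y2=1. (Without the fault they would be Y1=0, Y2=0.)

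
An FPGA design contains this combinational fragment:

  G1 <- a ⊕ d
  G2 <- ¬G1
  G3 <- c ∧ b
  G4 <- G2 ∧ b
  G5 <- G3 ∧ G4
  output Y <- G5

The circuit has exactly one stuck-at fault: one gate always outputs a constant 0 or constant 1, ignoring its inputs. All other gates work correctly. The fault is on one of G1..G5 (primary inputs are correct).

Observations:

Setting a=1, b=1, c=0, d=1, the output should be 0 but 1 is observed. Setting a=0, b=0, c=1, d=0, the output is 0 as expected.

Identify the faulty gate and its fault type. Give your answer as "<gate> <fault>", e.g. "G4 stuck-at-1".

G3 stuck-at-1

Fault-free values for test 1 (a=1, b=1, c=0, d=1): G1=0, G2=1, G3=0, G4=1, G5=0, giving Y=0. Observed 1.
Test 1: faults giving observed 1 are {G3 stuck-at-1, G5 stuck-at-1}.
Test 2 (a=0, b=0, c=1, d=0): fault-free G1=0, G2=1, G3=0, G4=0, G5=0 → 0; observed 0. Eliminates G5 stuck-at-1.
Only G3 stuck-at-1 is consistent with every test.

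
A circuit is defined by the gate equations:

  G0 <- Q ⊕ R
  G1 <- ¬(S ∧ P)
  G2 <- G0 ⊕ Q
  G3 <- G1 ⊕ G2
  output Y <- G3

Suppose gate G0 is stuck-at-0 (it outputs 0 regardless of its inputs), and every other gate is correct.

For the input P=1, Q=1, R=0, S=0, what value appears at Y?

Propagate with G0 forced: G0=0 [stuck-at-0], G1=1, G2=1, G3=0.
So Y = 0. (Without the fault it would be 1.)

0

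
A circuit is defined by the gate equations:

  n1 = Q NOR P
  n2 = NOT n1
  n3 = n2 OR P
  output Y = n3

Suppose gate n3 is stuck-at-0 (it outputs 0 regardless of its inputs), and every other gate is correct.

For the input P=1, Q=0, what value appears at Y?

Propagate with n3 forced: n1=0, n2=1, n3=0 [stuck-at-0].
So Y = 0. (Without the fault it would be 1.)

0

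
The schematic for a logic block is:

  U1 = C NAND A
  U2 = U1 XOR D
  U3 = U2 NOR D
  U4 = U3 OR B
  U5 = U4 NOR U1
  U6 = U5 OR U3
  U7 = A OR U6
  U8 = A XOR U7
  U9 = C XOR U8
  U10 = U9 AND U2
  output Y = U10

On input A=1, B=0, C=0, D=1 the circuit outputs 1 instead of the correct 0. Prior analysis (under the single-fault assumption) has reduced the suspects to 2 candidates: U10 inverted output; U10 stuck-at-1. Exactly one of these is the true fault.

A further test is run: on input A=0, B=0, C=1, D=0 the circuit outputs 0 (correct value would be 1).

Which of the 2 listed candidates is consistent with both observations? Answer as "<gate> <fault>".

Evaluate each candidate on input A=0, B=0, C=1, D=0:
  U10 inverted output: U1=1, U2=1, U3=0, U4=0, U5=0, U6=0, U7=0, U8=0, U9=1, U10=0 [inverted output] → 0 — matches
  U10 stuck-at-1: U1=1, U2=1, U3=0, U4=0, U5=0, U6=0, U7=0, U8=0, U9=1, U10=1 [stuck-at-1] → 1 — eliminated
Only U10 inverted output reproduces the observed 0.

U10 inverted output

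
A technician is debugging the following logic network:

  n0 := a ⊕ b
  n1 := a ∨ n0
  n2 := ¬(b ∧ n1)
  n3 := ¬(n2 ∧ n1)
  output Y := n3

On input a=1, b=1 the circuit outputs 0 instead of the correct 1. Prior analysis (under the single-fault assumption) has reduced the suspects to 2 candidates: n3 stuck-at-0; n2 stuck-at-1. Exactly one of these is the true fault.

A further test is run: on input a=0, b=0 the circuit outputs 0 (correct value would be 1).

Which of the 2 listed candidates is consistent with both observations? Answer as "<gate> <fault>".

n3 stuck-at-0

Evaluate each candidate on input a=0, b=0:
  n3 stuck-at-0: n0=0, n1=0, n2=1, n3=0 [stuck-at-0] → 0 — matches
  n2 stuck-at-1: n0=0, n1=0, n2=1 [stuck-at-1], n3=1 → 1 — eliminated
Only n3 stuck-at-0 reproduces the observed 0.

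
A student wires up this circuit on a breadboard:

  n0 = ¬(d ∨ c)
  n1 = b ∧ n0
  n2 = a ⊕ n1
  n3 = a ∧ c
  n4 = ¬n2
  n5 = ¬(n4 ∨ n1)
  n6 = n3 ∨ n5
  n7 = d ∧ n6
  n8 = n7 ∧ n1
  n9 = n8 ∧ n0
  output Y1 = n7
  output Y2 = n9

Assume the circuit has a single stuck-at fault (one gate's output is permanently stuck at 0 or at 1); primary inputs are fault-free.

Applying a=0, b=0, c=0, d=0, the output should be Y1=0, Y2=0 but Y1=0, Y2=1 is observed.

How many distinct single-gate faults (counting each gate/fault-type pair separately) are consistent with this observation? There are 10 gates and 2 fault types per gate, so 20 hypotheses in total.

Fault-free: n0=1, n1=0, n2=0, n3=0, n4=1, n5=0, n6=0, n7=0, n8=0, n9=0 → Y1=0, Y2=0. Observed Y1=0, Y2=1.
  n0: none of the 2 fault types match ✗
  n1: none of the 2 fault types match ✗
  n2: none of the 2 fault types match ✗
  n3: none of the 2 fault types match ✗
  n4: none of the 2 fault types match ✗
  n5: none of the 2 fault types match ✗
  n6: none of the 2 fault types match ✗
  n7: none of the 2 fault types match ✗
  n8: stuck-at-1 ✓; others ✗
  n9: stuck-at-1 ✓; others ✗
Consistent faults: {n8 stuck-at-1, n9 stuck-at-1} — 2 in all.

2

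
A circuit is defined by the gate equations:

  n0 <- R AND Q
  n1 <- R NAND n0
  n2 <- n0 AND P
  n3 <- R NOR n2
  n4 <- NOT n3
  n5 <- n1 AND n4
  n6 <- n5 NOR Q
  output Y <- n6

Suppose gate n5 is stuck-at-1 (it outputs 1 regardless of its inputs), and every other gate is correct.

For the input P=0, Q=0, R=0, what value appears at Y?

Propagate with n5 forced: n0=0, n1=1, n2=0, n3=1, n4=0, n5=1 [stuck-at-1], n6=0.
So Y = 0. (Without the fault it would be 1.)

0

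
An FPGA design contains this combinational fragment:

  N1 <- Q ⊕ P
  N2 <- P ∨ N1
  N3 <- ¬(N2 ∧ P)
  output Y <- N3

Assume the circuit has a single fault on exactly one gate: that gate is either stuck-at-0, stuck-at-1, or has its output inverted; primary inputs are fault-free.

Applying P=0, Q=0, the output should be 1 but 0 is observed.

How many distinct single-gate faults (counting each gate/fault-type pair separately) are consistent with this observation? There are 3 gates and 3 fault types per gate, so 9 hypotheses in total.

2

Fault-free: N1=0, N2=0, N3=1 → 1. Observed 0.
  N1 stuck-at-0: output 1 ✗
  N1 stuck-at-1: output 1 ✗
  N1 inverted output: output 1 ✗
  N2 stuck-at-0: output 1 ✗
  N2 stuck-at-1: output 1 ✗
  N2 inverted output: output 1 ✗
  N3 stuck-at-0: output 0 ✓
  N3 stuck-at-1: output 1 ✗
  N3 inverted output: output 0 ✓
Consistent faults: {N3 stuck-at-0, N3 inverted output} — 2 in all.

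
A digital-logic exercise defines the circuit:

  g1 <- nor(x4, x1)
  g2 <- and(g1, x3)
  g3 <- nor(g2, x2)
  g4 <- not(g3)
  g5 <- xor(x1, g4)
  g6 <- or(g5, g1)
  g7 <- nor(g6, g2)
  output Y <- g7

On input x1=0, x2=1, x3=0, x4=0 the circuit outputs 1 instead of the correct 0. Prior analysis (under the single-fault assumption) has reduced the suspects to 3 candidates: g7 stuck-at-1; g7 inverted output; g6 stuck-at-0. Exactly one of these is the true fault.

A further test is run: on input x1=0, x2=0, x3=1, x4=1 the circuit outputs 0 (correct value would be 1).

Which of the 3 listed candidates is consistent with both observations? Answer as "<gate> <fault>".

g7 inverted output

Evaluate each candidate on input x1=0, x2=0, x3=1, x4=1:
  g7 stuck-at-1: g1=0, g2=0, g3=1, g4=0, g5=0, g6=0, g7=1 [stuck-at-1] → 1 — eliminated
  g7 inverted output: g1=0, g2=0, g3=1, g4=0, g5=0, g6=0, g7=0 [inverted output] → 0 — matches
  g6 stuck-at-0: g1=0, g2=0, g3=1, g4=0, g5=0, g6=0 [stuck-at-0], g7=1 → 1 — eliminated
Only g7 inverted output reproduces the observed 0.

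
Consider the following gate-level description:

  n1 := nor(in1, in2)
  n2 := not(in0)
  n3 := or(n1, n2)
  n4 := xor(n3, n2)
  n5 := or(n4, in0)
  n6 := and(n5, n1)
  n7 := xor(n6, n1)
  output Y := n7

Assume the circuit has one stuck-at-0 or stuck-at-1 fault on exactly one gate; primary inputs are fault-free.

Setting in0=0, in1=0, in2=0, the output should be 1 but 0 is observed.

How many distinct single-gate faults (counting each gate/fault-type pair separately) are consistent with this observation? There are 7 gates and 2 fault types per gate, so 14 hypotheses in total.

7

Fault-free: n1=1, n2=1, n3=1, n4=0, n5=0, n6=0, n7=1 → 1. Observed 0.
  n1 stuck-at-0: output 0 ✓
  n1 stuck-at-1: output 1 ✗
  n2 stuck-at-0: output 0 ✓
  n2 stuck-at-1: output 1 ✗
  n3 stuck-at-0: output 0 ✓
  n3 stuck-at-1: output 1 ✗
  n4 stuck-at-0: output 1 ✗
  n4 stuck-at-1: output 0 ✓
  n5 stuck-at-0: output 1 ✗
  n5 stuck-at-1: output 0 ✓
  n6 stuck-at-0: output 1 ✗
  n6 stuck-at-1: output 0 ✓
  n7 stuck-at-0: output 0 ✓
  n7 stuck-at-1: output 1 ✗
Consistent faults: {n1 stuck-at-0, n2 stuck-at-0, n3 stuck-at-0, n4 stuck-at-1, n5 stuck-at-1, n6 stuck-at-1, n7 stuck-at-0} — 7 in all.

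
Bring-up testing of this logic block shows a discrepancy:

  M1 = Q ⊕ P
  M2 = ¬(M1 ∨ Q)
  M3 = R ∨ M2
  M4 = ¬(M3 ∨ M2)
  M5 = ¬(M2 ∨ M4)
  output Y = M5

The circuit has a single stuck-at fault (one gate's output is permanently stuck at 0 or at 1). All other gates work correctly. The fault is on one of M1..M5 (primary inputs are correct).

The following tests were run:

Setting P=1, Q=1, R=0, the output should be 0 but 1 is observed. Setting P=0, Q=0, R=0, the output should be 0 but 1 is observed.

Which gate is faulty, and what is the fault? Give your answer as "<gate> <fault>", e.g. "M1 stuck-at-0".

M5 stuck-at-1

Fault-free values for test 1 (P=1, Q=1, R=0): M1=0, M2=0, M3=0, M4=1, M5=0, giving Y=0. Observed 1.
Test 1: faults giving observed 1 are {M3 stuck-at-1, M4 stuck-at-0, M5 stuck-at-1}.
Test 2 (P=0, Q=0, R=0): fault-free M1=0, M2=1, M3=1, M4=0, M5=0 → 0; observed 1. Eliminates M3 stuck-at-1, M4 stuck-at-0.
Only M5 stuck-at-1 is consistent with every test.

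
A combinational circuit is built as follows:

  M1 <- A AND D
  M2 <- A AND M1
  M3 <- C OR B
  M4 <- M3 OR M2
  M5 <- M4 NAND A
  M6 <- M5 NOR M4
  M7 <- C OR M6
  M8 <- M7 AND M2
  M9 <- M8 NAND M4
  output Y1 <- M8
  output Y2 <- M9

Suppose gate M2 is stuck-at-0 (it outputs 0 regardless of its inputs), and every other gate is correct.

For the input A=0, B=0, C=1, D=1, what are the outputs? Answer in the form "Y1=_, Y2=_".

Y1=0, Y2=1

Propagate with M2 forced: M1=0, M2=0 [stuck-at-0], M3=1, M4=1, M5=1, M6=0, M7=1, M8=0, M9=1.
So the outputs are Y1=0, Y2=1. (Same as the fault-free value — the fault is masked on this input.)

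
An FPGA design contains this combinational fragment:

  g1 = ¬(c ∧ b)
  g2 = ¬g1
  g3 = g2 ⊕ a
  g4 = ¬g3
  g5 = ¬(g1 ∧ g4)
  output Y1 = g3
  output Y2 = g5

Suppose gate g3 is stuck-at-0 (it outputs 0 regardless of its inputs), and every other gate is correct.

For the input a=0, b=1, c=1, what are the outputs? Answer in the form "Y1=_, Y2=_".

Propagate with g3 forced: g1=0, g2=1, g3=0 [stuck-at-0], g4=1, g5=1.
So the outputs are Y1=0, Y2=1. (Without the fault they would be Y1=1, Y2=1.)

Y1=0, Y2=1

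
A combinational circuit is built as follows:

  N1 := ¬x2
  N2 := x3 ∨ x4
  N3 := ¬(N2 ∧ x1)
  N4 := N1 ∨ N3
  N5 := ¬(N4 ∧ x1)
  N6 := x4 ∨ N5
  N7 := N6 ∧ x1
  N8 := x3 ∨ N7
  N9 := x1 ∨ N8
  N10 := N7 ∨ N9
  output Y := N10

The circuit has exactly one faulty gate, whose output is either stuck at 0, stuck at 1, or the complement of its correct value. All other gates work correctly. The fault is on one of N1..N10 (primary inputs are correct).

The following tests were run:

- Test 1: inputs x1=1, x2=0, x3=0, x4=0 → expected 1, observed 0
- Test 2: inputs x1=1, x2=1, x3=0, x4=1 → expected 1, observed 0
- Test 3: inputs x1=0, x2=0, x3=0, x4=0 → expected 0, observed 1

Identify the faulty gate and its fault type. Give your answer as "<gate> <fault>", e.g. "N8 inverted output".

Fault-free values for test 1 (x1=1, x2=0, x3=0, x4=0): N1=1, N2=0, N3=1, N4=1, N5=0, N6=0, N7=0, N8=0, N9=1, N10=1, giving Y=1. Observed 0.
Test 1: faults giving observed 0 are {N9 stuck-at-0, N9 inverted output, N10 stuck-at-0, N10 inverted output}.
Test 2 (x1=1, x2=1, x3=0, x4=1): fault-free N1=0, N2=1, N3=0, N4=0, N5=1, N6=1, N7=1, N8=1, N9=1, N10=1 → 1; observed 0. Eliminates N9 stuck-at-0, N9 inverted output.
Test 3 (x1=0, x2=0, x3=0, x4=0): fault-free N1=1, N2=0, N3=1, N4=1, N5=1, N6=1, N7=0, N8=0, N9=0, N10=0 → 0; observed 1. Eliminates N10 stuck-at-0.
Only N10 inverted output is consistent with every test.

N10 inverted output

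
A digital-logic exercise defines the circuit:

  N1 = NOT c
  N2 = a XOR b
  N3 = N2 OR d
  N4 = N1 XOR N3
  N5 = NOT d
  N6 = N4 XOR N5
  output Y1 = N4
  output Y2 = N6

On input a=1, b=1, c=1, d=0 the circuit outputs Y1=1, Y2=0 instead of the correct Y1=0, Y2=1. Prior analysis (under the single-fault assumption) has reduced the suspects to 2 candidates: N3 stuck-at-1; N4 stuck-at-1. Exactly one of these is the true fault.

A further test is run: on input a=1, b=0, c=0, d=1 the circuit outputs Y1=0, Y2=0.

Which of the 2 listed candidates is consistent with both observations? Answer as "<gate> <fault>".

Evaluate each candidate on input a=1, b=0, c=0, d=1:
  N3 stuck-at-1: N1=1, N2=1, N3=1 [stuck-at-1], N4=0, N5=0, N6=0 → Y1=0, Y2=0 — matches
  N4 stuck-at-1: N1=1, N2=1, N3=1, N4=1 [stuck-at-1], N5=0, N6=1 → Y1=1, Y2=1 — eliminated
Only N3 stuck-at-1 reproduces the observed Y1=0, Y2=0.

N3 stuck-at-1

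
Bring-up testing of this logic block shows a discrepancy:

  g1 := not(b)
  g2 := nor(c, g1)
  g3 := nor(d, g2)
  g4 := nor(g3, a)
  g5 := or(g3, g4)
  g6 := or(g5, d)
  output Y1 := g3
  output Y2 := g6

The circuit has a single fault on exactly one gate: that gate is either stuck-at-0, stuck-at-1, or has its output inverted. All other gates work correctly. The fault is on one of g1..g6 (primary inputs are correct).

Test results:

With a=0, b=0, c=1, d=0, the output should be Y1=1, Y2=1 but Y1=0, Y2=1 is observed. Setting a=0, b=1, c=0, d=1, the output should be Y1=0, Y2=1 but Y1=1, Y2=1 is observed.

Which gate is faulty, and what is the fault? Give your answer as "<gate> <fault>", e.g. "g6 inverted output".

Fault-free values for test 1 (a=0, b=0, c=1, d=0): g1=1, g2=0, g3=1, g4=0, g5=1, g6=1, giving Y1=1, Y2=1. Observed Y1=0, Y2=1.
Test 1: faults giving observed Y1=0, Y2=1 are {g2 stuck-at-1, g2 inverted output, g3 stuck-at-0, g3 inverted output}.
Test 2 (a=0, b=1, c=0, d=1): fault-free g1=0, g2=1, g3=0, g4=1, g5=1, g6=1 → Y1=0, Y2=1; observed Y1=1, Y2=1. Eliminates g2 stuck-at-1, g2 inverted output, g3 stuck-at-0.
Only g3 inverted output is consistent with every test.

g3 inverted output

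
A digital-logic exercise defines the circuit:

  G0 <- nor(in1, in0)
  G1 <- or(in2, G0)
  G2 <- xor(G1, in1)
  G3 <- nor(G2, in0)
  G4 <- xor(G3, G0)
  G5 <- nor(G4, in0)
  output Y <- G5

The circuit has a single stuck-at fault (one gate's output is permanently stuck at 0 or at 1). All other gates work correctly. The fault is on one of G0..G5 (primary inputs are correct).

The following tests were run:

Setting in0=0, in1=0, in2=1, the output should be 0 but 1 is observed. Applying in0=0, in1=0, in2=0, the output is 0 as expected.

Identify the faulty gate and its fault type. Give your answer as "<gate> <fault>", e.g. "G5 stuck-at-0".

Fault-free values for test 1 (in0=0, in1=0, in2=1): G0=1, G1=1, G2=1, G3=0, G4=1, G5=0, giving Y=0. Observed 1.
Test 1: faults giving observed 1 are {G0 stuck-at-0, G1 stuck-at-0, G2 stuck-at-0, G3 stuck-at-1, G4 stuck-at-0, G5 stuck-at-1}.
Test 2 (in0=0, in1=0, in2=0): fault-free G0=1, G1=1, G2=1, G3=0, G4=1, G5=0 → 0; observed 0. Eliminates G1 stuck-at-0, G2 stuck-at-0, G3 stuck-at-1, G4 stuck-at-0, G5 stuck-at-1.
Only G0 stuck-at-0 is consistent with every test.

G0 stuck-at-0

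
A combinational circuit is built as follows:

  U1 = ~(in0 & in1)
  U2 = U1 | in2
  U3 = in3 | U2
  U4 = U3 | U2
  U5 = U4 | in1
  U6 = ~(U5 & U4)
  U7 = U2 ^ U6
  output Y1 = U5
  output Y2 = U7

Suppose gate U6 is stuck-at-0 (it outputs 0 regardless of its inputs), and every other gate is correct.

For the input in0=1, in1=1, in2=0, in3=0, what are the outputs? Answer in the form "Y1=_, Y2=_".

Y1=1, Y2=0

Propagate with U6 forced: U1=0, U2=0, U3=0, U4=0, U5=1, U6=0 [stuck-at-0], U7=0.
So the outputs are Y1=1, Y2=0. (Without the fault they would be Y1=1, Y2=1.)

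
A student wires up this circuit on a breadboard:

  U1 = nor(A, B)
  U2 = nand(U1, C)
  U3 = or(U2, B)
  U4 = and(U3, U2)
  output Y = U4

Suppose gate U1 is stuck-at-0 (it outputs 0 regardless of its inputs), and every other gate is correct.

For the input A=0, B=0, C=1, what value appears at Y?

Propagate with U1 forced: U1=0 [stuck-at-0], U2=1, U3=1, U4=1.
So Y = 1. (Without the fault it would be 0.)

1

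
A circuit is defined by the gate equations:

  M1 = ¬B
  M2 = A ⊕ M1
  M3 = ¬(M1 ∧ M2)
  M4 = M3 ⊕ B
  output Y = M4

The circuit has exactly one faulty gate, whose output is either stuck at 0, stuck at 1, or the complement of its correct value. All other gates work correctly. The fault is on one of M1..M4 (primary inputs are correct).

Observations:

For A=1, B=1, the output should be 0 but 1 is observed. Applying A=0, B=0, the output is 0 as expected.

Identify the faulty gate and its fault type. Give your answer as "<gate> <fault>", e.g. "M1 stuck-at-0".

M3 stuck-at-0

Fault-free values for test 1 (A=1, B=1): M1=0, M2=1, M3=1, M4=0, giving Y=0. Observed 1.
Test 1: faults giving observed 1 are {M3 stuck-at-0, M3 inverted output, M4 stuck-at-1, M4 inverted output}.
Test 2 (A=0, B=0): fault-free M1=1, M2=1, M3=0, M4=0 → 0; observed 0. Eliminates M3 inverted output, M4 stuck-at-1, M4 inverted output.
Only M3 stuck-at-0 is consistent with every test.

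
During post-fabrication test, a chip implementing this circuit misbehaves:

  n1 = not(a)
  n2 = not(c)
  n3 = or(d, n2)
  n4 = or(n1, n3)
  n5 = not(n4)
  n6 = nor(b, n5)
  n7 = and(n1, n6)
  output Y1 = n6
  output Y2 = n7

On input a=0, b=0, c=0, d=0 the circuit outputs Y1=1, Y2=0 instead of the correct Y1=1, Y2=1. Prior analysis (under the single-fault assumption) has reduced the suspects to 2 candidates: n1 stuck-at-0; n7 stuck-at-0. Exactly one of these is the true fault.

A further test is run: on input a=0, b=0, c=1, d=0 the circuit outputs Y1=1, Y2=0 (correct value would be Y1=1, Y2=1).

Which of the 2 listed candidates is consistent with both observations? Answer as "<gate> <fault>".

n7 stuck-at-0

Evaluate each candidate on input a=0, b=0, c=1, d=0:
  n1 stuck-at-0: n1=0 [stuck-at-0], n2=0, n3=0, n4=0, n5=1, n6=0, n7=0 → Y1=0, Y2=0 — eliminated
  n7 stuck-at-0: n1=1, n2=0, n3=0, n4=1, n5=0, n6=1, n7=0 [stuck-at-0] → Y1=1, Y2=0 — matches
Only n7 stuck-at-0 reproduces the observed Y1=1, Y2=0.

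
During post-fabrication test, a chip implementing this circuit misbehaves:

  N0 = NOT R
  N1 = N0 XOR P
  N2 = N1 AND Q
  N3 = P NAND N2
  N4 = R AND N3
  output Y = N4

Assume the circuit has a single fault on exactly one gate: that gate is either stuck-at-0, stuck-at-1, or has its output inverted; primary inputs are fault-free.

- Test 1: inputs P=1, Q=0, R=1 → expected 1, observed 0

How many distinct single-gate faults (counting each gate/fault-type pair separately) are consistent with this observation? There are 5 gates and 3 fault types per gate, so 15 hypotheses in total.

Fault-free: N0=0, N1=1, N2=0, N3=1, N4=1 → 1. Observed 0.
  N0: none of the 3 fault types match ✗
  N1: none of the 3 fault types match ✗
  N2: stuck-at-1, inverted output ✓; others ✗
  N3: stuck-at-0, inverted output ✓; others ✗
  N4: stuck-at-0, inverted output ✓; others ✗
Consistent faults: {N2 stuck-at-1, N2 inverted output, N3 stuck-at-0, N3 inverted output, N4 stuck-at-0, N4 inverted output} — 6 in all.

6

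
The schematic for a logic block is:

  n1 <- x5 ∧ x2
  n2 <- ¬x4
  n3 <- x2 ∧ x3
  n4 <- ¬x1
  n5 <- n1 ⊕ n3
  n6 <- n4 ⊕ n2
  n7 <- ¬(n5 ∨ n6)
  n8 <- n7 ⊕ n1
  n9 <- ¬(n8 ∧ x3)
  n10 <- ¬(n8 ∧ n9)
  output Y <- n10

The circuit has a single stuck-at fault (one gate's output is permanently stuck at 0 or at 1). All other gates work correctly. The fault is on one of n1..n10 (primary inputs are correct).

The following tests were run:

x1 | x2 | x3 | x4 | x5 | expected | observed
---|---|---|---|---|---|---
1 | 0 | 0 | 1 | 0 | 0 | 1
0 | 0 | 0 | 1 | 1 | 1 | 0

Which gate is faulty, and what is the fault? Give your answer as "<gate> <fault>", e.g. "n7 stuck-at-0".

Fault-free values for test 1 (x1=1, x2=0, x3=0, x4=1, x5=0): n1=0, n2=0, n3=0, n4=0, n5=0, n6=0, n7=1, n8=1, n9=1, n10=0, giving Y=0. Observed 1.
Test 1: faults giving observed 1 are {n2 stuck-at-1, n3 stuck-at-1, n4 stuck-at-1, n5 stuck-at-1, n6 stuck-at-1, n7 stuck-at-0, n8 stuck-at-0, n9 stuck-at-0, n10 stuck-at-1}.
Test 2 (x1=0, x2=0, x3=0, x4=1, x5=1): fault-free n1=0, n2=0, n3=0, n4=1, n5=0, n6=1, n7=0, n8=0, n9=1, n10=1 → 1; observed 0. Eliminates n3 stuck-at-1, n4 stuck-at-1, n5 stuck-at-1, n6 stuck-at-1, n7 stuck-at-0, n8 stuck-at-0, n9 stuck-at-0, n10 stuck-at-1.
Only n2 stuck-at-1 is consistent with every test.

n2 stuck-at-1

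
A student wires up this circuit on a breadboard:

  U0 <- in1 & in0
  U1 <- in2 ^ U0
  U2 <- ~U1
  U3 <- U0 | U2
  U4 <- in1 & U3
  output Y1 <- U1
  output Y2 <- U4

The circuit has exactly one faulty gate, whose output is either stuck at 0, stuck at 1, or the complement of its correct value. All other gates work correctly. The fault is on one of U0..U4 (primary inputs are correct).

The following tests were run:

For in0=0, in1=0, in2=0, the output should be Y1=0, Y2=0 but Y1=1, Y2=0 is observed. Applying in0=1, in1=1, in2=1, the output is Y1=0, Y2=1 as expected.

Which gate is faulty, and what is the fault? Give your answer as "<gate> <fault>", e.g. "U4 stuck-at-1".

U0 stuck-at-1

Fault-free values for test 1 (in0=0, in1=0, in2=0): U0=0, U1=0, U2=1, U3=1, U4=0, giving Y1=0, Y2=0. Observed Y1=1, Y2=0.
Test 1: faults giving observed Y1=1, Y2=0 are {U0 stuck-at-1, U0 inverted output, U1 stuck-at-1, U1 inverted output}.
Test 2 (in0=1, in1=1, in2=1): fault-free U0=1, U1=0, U2=1, U3=1, U4=1 → Y1=0, Y2=1; observed Y1=0, Y2=1. Eliminates U0 inverted output, U1 stuck-at-1, U1 inverted output.
Only U0 stuck-at-1 is consistent with every test.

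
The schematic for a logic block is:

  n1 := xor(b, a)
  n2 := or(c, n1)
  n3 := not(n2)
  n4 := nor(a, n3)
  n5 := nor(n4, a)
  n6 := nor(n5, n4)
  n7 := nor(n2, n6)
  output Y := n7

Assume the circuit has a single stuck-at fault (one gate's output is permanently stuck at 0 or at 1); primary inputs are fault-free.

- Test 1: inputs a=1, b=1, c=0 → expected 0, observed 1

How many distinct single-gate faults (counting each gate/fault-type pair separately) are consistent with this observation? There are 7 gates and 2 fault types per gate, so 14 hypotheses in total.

4

Fault-free: n1=0, n2=0, n3=1, n4=0, n5=0, n6=1, n7=0 → 0. Observed 1.
  n1 stuck-at-0: output 0 ✗
  n1 stuck-at-1: output 0 ✗
  n2 stuck-at-0: output 0 ✗
  n2 stuck-at-1: output 0 ✗
  n3 stuck-at-0: output 0 ✗
  n3 stuck-at-1: output 0 ✗
  n4 stuck-at-0: output 0 ✗
  n4 stuck-at-1: output 1 ✓
  n5 stuck-at-0: output 0 ✗
  n5 stuck-at-1: output 1 ✓
  n6 stuck-at-0: output 1 ✓
  n6 stuck-at-1: output 0 ✗
  n7 stuck-at-0: output 0 ✗
  n7 stuck-at-1: output 1 ✓
Consistent faults: {n4 stuck-at-1, n5 stuck-at-1, n6 stuck-at-0, n7 stuck-at-1} — 4 in all.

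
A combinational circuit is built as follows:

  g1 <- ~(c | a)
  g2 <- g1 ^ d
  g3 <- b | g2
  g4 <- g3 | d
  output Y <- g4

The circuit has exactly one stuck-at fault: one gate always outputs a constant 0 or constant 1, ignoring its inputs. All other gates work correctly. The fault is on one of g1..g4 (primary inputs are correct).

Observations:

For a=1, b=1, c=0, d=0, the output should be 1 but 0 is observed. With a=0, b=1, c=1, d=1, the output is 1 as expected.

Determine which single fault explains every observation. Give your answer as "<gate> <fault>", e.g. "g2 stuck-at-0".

g3 stuck-at-0

Fault-free values for test 1 (a=1, b=1, c=0, d=0): g1=0, g2=0, g3=1, g4=1, giving Y=1. Observed 0.
Test 1: faults giving observed 0 are {g3 stuck-at-0, g4 stuck-at-0}.
Test 2 (a=0, b=1, c=1, d=1): fault-free g1=0, g2=1, g3=1, g4=1 → 1; observed 1. Eliminates g4 stuck-at-0.
Only g3 stuck-at-0 is consistent with every test.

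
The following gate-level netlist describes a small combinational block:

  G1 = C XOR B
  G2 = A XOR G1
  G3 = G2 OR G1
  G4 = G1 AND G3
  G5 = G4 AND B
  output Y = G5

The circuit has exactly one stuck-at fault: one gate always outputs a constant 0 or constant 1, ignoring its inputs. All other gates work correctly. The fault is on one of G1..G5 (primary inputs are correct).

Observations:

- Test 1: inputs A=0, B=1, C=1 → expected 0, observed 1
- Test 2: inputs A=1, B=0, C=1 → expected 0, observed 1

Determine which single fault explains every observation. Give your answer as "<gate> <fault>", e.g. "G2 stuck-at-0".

Fault-free values for test 1 (A=0, B=1, C=1): G1=0, G2=0, G3=0, G4=0, G5=0, giving Y=0. Observed 1.
Test 1: faults giving observed 1 are {G1 stuck-at-1, G4 stuck-at-1, G5 stuck-at-1}.
Test 2 (A=1, B=0, C=1): fault-free G1=1, G2=0, G3=1, G4=1, G5=0 → 0; observed 1. Eliminates G1 stuck-at-1, G4 stuck-at-1.
Only G5 stuck-at-1 is consistent with every test.

G5 stuck-at-1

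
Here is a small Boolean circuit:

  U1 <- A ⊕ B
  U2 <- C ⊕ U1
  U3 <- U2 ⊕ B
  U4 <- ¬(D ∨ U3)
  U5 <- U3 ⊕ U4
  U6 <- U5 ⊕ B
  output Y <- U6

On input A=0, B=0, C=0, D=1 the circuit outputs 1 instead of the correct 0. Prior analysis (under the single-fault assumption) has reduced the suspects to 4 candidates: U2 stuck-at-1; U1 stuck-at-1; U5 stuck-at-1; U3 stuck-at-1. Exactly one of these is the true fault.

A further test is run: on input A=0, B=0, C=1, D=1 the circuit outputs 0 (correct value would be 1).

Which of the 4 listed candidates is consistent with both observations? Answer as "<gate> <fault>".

U1 stuck-at-1

Evaluate each candidate on input A=0, B=0, C=1, D=1:
  U2 stuck-at-1: U1=0, U2=1 [stuck-at-1], U3=1, U4=0, U5=1, U6=1 → 1 — eliminated
  U1 stuck-at-1: U1=1 [stuck-at-1], U2=0, U3=0, U4=0, U5=0, U6=0 → 0 — matches
  U5 stuck-at-1: U1=0, U2=1, U3=1, U4=0, U5=1 [stuck-at-1], U6=1 → 1 — eliminated
  U3 stuck-at-1: U1=0, U2=1, U3=1 [stuck-at-1], U4=0, U5=1, U6=1 → 1 — eliminated
Only U1 stuck-at-1 reproduces the observed 0.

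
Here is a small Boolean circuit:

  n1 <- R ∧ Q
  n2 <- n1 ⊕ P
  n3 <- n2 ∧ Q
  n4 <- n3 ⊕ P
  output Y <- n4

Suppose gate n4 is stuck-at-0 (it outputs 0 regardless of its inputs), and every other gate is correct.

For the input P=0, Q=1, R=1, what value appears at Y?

Propagate with n4 forced: n1=1, n2=1, n3=1, n4=0 [stuck-at-0].
So Y = 0. (Without the fault it would be 1.)

0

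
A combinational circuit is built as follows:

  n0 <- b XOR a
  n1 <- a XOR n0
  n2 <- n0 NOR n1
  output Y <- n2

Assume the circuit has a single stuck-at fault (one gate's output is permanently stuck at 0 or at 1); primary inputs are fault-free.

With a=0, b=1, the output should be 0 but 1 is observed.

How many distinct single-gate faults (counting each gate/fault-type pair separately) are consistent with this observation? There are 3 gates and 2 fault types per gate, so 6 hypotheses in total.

Fault-free: n0=1, n1=1, n2=0 → 0. Observed 1.
  n0 stuck-at-0: output 1 ✓
  n0 stuck-at-1: output 0 ✗
  n1 stuck-at-0: output 0 ✗
  n1 stuck-at-1: output 0 ✗
  n2 stuck-at-0: output 0 ✗
  n2 stuck-at-1: output 1 ✓
Consistent faults: {n0 stuck-at-0, n2 stuck-at-1} — 2 in all.

2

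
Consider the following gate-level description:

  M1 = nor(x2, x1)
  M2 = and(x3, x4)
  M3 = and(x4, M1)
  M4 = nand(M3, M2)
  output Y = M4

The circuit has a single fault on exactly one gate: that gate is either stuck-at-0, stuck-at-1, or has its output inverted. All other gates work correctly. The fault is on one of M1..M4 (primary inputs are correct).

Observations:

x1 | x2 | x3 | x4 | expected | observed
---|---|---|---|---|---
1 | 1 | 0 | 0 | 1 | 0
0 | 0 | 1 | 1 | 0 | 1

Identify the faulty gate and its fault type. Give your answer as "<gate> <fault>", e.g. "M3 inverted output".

Fault-free values for test 1 (x1=1, x2=1, x3=0, x4=0): M1=0, M2=0, M3=0, M4=1, giving Y=1. Observed 0.
Test 1: faults giving observed 0 are {M4 stuck-at-0, M4 inverted output}.
Test 2 (x1=0, x2=0, x3=1, x4=1): fault-free M1=1, M2=1, M3=1, M4=0 → 0; observed 1. Eliminates M4 stuck-at-0.
Only M4 inverted output is consistent with every test.

M4 inverted output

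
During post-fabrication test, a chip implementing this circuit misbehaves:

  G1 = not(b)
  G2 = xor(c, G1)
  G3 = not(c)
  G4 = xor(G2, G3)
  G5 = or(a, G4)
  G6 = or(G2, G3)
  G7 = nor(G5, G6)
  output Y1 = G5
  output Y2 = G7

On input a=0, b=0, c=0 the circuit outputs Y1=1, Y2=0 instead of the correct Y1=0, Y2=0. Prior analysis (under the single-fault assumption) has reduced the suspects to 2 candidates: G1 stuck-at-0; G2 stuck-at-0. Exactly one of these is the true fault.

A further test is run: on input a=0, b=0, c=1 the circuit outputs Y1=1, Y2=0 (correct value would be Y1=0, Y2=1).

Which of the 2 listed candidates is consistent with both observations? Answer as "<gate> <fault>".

Evaluate each candidate on input a=0, b=0, c=1:
  G1 stuck-at-0: G1=0 [stuck-at-0], G2=1, G3=0, G4=1, G5=1, G6=1, G7=0 → Y1=1, Y2=0 — matches
  G2 stuck-at-0: G1=1, G2=0 [stuck-at-0], G3=0, G4=0, G5=0, G6=0, G7=1 → Y1=0, Y2=1 — eliminated
Only G1 stuck-at-0 reproduces the observed Y1=1, Y2=0.

G1 stuck-at-0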